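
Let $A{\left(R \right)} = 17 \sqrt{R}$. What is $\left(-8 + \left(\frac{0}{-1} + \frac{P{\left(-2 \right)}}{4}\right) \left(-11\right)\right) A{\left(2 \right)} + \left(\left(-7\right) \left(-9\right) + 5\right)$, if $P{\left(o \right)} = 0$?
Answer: $68 - 136 \sqrt{2} \approx -124.33$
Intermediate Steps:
$\left(-8 + \left(\frac{0}{-1} + \frac{P{\left(-2 \right)}}{4}\right) \left(-11\right)\right) A{\left(2 \right)} + \left(\left(-7\right) \left(-9\right) + 5\right) = \left(-8 + \left(\frac{0}{-1} + \frac{0}{4}\right) \left(-11\right)\right) 17 \sqrt{2} + \left(\left(-7\right) \left(-9\right) + 5\right) = \left(-8 + \left(0 \left(-1\right) + 0 \cdot \frac{1}{4}\right) \left(-11\right)\right) 17 \sqrt{2} + \left(63 + 5\right) = \left(-8 + \left(0 + 0\right) \left(-11\right)\right) 17 \sqrt{2} + 68 = \left(-8 + 0 \left(-11\right)\right) 17 \sqrt{2} + 68 = \left(-8 + 0\right) 17 \sqrt{2} + 68 = - 8 \cdot 17 \sqrt{2} + 68 = - 136 \sqrt{2} + 68 = 68 - 136 \sqrt{2}$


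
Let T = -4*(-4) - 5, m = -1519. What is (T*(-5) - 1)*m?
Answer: 85064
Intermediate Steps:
T = 11 (T = 16 - 5 = 11)
(T*(-5) - 1)*m = (11*(-5) - 1)*(-1519) = (-55 - 1)*(-1519) = -56*(-1519) = 85064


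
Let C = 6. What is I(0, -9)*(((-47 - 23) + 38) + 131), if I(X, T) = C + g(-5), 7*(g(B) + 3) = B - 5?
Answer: 1089/7 ≈ 155.57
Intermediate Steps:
g(B) = -26/7 + B/7 (g(B) = -3 + (B - 5)/7 = -3 + (-5 + B)/7 = -3 + (-5/7 + B/7) = -26/7 + B/7)
I(X, T) = 11/7 (I(X, T) = 6 + (-26/7 + (1/7)*(-5)) = 6 + (-26/7 - 5/7) = 6 - 31/7 = 11/7)
I(0, -9)*(((-47 - 23) + 38) + 131) = 11*(((-47 - 23) + 38) + 131)/7 = 11*((-70 + 38) + 131)/7 = 11*(-32 + 131)/7 = (11/7)*99 = 1089/7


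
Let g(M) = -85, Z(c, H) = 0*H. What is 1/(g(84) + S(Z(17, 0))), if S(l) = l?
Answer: -1/85 ≈ -0.011765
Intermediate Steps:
Z(c, H) = 0
1/(g(84) + S(Z(17, 0))) = 1/(-85 + 0) = 1/(-85) = -1/85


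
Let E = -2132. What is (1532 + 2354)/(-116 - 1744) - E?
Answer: 1980817/930 ≈ 2129.9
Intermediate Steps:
(1532 + 2354)/(-116 - 1744) - E = (1532 + 2354)/(-116 - 1744) - 1*(-2132) = 3886/(-1860) + 2132 = 3886*(-1/1860) + 2132 = -1943/930 + 2132 = 1980817/930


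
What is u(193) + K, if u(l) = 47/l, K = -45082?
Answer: -8700779/193 ≈ -45082.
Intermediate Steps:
u(193) + K = 47/193 - 45082 = -8700779/193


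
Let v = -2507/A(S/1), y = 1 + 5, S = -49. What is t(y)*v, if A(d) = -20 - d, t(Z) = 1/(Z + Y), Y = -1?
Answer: -2507/145 ≈ -17.290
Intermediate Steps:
y = 6
t(Z) = 1/(-1 + Z) (t(Z) = 1/(Z - 1) = 1/(-1 + Z))
v = -2507/29 (v = -2507/(-20 - (-49)/1) = -2507/(-20 - (-49)) = -2507/(-20 - 1*(-49)) = -2507/(-20 + 49) = -2507/29 ≈ -86.448)
t(y)*v = -2507/29/(-1 + 6) = -2507/29/5 = (⅕)*(-2507/29) = -2507/145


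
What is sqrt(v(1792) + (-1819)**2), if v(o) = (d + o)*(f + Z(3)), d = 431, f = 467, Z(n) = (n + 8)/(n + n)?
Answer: sqrt(17403910)/2 ≈ 2085.9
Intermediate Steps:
Z(n) = (8 + n)/(2*n) (Z(n) = (8 + n)/((2*n)) = (8 + n)*(1/(2*n)) = (8 + n)/(2*n))
v(o) = 1212403/6 + 2813*o/6 (v(o) = (431 + o)*(467 + (1/2)*(8 + 3)/3) = (431 + o)*(467 + (1/2)*(1/3)*11) = (431 + o)*(467 + 11/6) = (431 + o)*(2813/6) = 1212403/6 + 2813*o/6)
sqrt(v(1792) + (-1819)**2) = sqrt((1212403/6 + (2813/6)*1792) + (-1819)**2) = sqrt((1212403/6 + 2520448/3) + 3308761) = sqrt(2084433/2 + 3308761) = sqrt(8701955/2) = sqrt(17403910)/2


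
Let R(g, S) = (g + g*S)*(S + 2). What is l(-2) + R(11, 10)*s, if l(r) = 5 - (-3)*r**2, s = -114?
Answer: -165511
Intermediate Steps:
R(g, S) = (2 + S)*(g + S*g) (R(g, S) = (g + S*g)*(2 + S) = (2 + S)*(g + S*g))
l(r) = 5 + 3*r**2
l(-2) + R(11, 10)*s = (5 + 3*(-2)**2) + (11*(2 + 10**2 + 3*10))*(-114) = (5 + 3*4) + (11*(2 + 100 + 30))*(-114) = (5 + 12) + (11*132)*(-114) = 17 + 1452*(-114) = 17 - 165528 = -165511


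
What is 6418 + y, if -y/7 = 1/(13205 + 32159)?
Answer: 291146145/45364 ≈ 6418.0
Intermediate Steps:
y = -7/45364 (y = -7/(13205 + 32159) = -7/45364 ≈ -0.00015431)
6418 + y = 6418 - 7/45364 = 291146145/45364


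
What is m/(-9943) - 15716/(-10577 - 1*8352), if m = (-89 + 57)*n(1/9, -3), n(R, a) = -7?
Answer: 152024092/188211047 ≈ 0.80773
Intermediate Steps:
m = 224 (m = (-89 + 57)*(-7) = -32*(-7) = 224)
m/(-9943) - 15716/(-10577 - 1*8352) = 224/(-9943) - 15716/(-10577 - 1*8352) = 224*(-1/9943) - 15716/(-10577 - 8352) = -224/9943 - 15716/(-18929) = -224/9943 - 15716*(-1/18929) = -224/9943 + 15716/18929 = 152024092/188211047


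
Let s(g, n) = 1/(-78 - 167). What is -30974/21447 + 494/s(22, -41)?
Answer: -2595761384/21447 ≈ -1.2103e+5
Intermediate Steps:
s(g, n) = -1/245 (s(g, n) = 1/(-245) = -1/245)
-30974/21447 + 494/s(22, -41) = -30974/21447 + 494/(-1/245) = -30974*1/21447 + 494*(-245) = -30974/21447 - 121030 = -2595761384/21447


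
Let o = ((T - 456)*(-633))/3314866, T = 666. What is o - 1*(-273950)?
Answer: 454053703885/1657433 ≈ 2.7395e+5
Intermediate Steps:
o = -66465/1657433 (o = ((666 - 456)*(-633))/3314866 = (210*(-633))*(1/3314866) = -132930*1/3314866 = -66465/1657433 ≈ -0.040101)
o - 1*(-273950) = -66465/1657433 - 1*(-273950) = -66465/1657433 + 273950 = 454053703885/1657433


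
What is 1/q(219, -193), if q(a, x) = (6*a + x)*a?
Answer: 1/245499 ≈ 4.0733e-6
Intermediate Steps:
q(a, x) = a*(x + 6*a) (q(a, x) = (x + 6*a)*a = a*(x + 6*a))
1/q(219, -193) = 1/(219*(-193 + 6*219)) = 1/(219*(-193 + 1314)) = 1/(219*1121) = 1/245499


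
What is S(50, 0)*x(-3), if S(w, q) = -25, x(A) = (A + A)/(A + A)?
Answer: -25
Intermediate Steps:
x(A) = 1 (x(A) = (2*A)/((2*A)) = (2*A)*(1/(2*A)) = 1)
S(50, 0)*x(-3) = -25*1 = -25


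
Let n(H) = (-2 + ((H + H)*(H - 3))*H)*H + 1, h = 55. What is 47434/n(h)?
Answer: 47434/17302891 ≈ 0.0027414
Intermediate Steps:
n(H) = 1 + H*(-2 + 2*H²*(-3 + H)) (n(H) = (-2 + ((2*H)*(-3 + H))*H)*H + 1 = (-2 + (2*H*(-3 + H))*H)*H + 1 = (-2 + 2*H²*(-3 + H))*H + 1 = H*(-2 + 2*H²*(-3 + H)) + 1 = 1 + H*(-2 + 2*H²*(-3 + H)))
47434/n(h) = 47434/(1 - 6*55³ - 2*55 + 2*55⁴) = 47434/(1 - 6*166375 - 110 + 2*9150625) = 47434/(1 - 998250 - 110 + 18301250) = 47434/17302891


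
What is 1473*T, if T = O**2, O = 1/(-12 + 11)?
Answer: 1473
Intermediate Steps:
O = -1 (O = 1/(-1) = -1)
T = 1 (T = (-1)**2 = 1)
1473*T = 1473*1 = 1473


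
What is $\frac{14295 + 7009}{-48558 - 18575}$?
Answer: $- \frac{21304}{67133} \approx -0.31734$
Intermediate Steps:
$\frac{14295 + 7009}{-48558 - 18575} = \frac{21304}{-67133} = 21304 \left(- \frac{1}{67133}\right) = - \frac{21304}{67133}$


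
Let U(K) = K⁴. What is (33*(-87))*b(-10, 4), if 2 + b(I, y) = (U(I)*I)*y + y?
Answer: 1148394258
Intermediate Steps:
b(I, y) = -2 + y + y*I⁵ (b(I, y) = -2 + ((I⁴*I)*y + y) = -2 + (I⁵*y + y) = -2 + (y*I⁵ + y) = -2 + (y + y*I⁵) = -2 + y + y*I⁵)
(33*(-87))*b(-10, 4) = (33*(-87))*(-2 + 4 + 4*(-10)⁵) = -2871*(-2 + 4 + 4*(-100000)) = -2871*(-2 + 4 - 400000) = -2871*(-399998) = 1148394258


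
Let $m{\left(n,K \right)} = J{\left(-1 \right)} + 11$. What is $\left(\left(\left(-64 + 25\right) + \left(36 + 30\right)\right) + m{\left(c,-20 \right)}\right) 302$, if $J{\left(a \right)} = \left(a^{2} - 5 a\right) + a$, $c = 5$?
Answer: $12986$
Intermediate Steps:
$J{\left(a \right)} = a^{2} - 4 a$
$m{\left(n,K \right)} = 16$ ($m{\left(n,K \right)} = - (-4 - 1) + 11 = \left(-1\right) \left(-5\right) + 11 = 5 + 11 = 16$)
$\left(\left(\left(-64 + 25\right) + \left(36 + 30\right)\right) + m{\left(c,-20 \right)}\right) 302 = \left(\left(\left(-64 + 25\right) + \left(36 + 30\right)\right) + 16\right) 302 = \left(\left(-39 + 66\right) + 16\right) 302 = \left(27 + 16\right) 302 = 43 \cdot 302 = 12986$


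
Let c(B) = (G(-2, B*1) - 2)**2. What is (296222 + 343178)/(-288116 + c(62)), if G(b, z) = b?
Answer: -6394/2881 ≈ -2.2194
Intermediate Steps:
c(B) = 16 (c(B) = (-2 - 2)**2 = (-4)**2 = 16)
(296222 + 343178)/(-288116 + c(62)) = (296222 + 343178)/(-288116 + 16) = 639400/(-288100) = 639400*(-1/288100) = -6394/2881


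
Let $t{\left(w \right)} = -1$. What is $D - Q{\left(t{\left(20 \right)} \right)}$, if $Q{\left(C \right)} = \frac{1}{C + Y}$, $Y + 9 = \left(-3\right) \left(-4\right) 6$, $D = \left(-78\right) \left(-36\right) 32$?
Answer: $\frac{5571071}{62} \approx 89856.0$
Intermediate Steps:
$D = 89856$ ($D = 2808 \cdot 32 = 89856$)
$Y = 63$ ($Y = -9 + \left(-3\right) \left(-4\right) 6 = -9 + 12 \cdot 6 = -9 + 72 = 63$)
$Q{\left(C \right)} = \frac{1}{63 + C}$ ($Q{\left(C \right)} = \frac{1}{C + 63} = \frac{1}{63 + C}$)
$D - Q{\left(t{\left(20 \right)} \right)} = 89856 - \frac{1}{63 - 1} = 89856 - \frac{1}{62} = \frac{5571071}{62}$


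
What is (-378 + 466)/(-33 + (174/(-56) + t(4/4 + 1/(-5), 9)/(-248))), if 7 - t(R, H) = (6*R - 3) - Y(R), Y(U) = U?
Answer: -38192/15681 ≈ -2.4356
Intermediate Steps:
t(R, H) = 10 - 5*R (t(R, H) = 7 - ((6*R - 3) - R) = 7 - ((-3 + 6*R) - R) = 7 - (-3 + 5*R) = 7 + (3 - 5*R) = 10 - 5*R)
(-378 + 466)/(-33 + (174/(-56) + t(4/4 + 1/(-5), 9)/(-248))) = (-378 + 466)/(-33 + (174/(-56) + (10 - 5*(4/4 + 1/(-5)))/(-248))) = 88/(-33 + (174*(-1/56) + (10 - 5*(4*(¼) + 1*(-⅕)))*(-1/248))) = 88/(-33 + (-87/28 + (10 - 5*(1 - ⅕))*(-1/248))) = 88/(-33 + (-87/28 + (10 - 5*⅘)*(-1/248))) = 88/(-33 + (-87/28 + (10 - 4)*(-1/248))) = 88/(-33 + (-87/28 + 6*(-1/248))) = 88/(-33 + (-87/28 - 3/124)) = 88/(-33 - 1359/434) = 88/(-15681/434) = 88*(-434/15681) = -38192/15681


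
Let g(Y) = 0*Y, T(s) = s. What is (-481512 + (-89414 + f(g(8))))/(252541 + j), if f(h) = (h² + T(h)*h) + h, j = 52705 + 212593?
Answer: -570926/517839 ≈ -1.1025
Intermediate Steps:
j = 265298
g(Y) = 0
f(h) = h + 2*h² (f(h) = (h² + h*h) + h = (h² + h²) + h = 2*h² + h = h + 2*h²)
(-481512 + (-89414 + f(g(8))))/(252541 + j) = (-481512 + (-89414 + 0*(1 + 2*0)))/(252541 + 265298) = (-481512 + (-89414 + 0*(1 + 0)))/517839 = (-481512 + (-89414 + 0*1))*(1/517839) = (-481512 + (-89414 + 0))*(1/517839) = (-481512 - 89414)*(1/517839) = -570926*1/517839 = -570926/517839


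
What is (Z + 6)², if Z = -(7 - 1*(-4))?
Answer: 25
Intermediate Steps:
Z = -11 (Z = -(7 + 4) = -1*11 = -11)
(Z + 6)² = (-11 + 6)² = (-5)² = 25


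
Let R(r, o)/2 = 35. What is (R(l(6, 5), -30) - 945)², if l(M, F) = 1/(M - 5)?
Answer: 765625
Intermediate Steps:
l(M, F) = 1/(-5 + M)
R(r, o) = 70 (R(r, o) = 2*35 = 70)
(R(l(6, 5), -30) - 945)² = (70 - 945)² = (-875)² = 765625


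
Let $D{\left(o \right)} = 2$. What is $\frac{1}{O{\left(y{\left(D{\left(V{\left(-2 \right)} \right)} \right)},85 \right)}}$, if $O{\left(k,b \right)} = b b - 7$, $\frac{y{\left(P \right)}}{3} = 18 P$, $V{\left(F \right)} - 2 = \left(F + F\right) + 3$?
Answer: $\frac{1}{7218} \approx 0.00013854$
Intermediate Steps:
$V{\left(F \right)} = 5 + 2 F$ ($V{\left(F \right)} = 2 + \left(\left(F + F\right) + 3\right) = 2 + \left(2 F + 3\right) = 2 + \left(3 + 2 F\right) = 5 + 2 F$)
$y{\left(P \right)} = 54 P$ ($y{\left(P \right)} = 3 \cdot 18 P = 54 P$)
$O{\left(k,b \right)} = -7 + b^{2}$ ($O{\left(k,b \right)} = b^{2} - 7 = -7 + b^{2}$)
$\frac{1}{O{\left(y{\left(D{\left(V{\left(-2 \right)} \right)} \right)},85 \right)}} = \frac{1}{-7 + 85^{2}} = \frac{1}{-7 + 7225} = \frac{1}{7218}$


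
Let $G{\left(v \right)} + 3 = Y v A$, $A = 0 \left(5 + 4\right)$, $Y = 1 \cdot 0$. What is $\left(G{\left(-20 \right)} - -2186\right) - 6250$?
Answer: $-4067$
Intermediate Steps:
$Y = 0$
$A = 0$ ($A = 0 \cdot 9 = 0$)
$G{\left(v \right)} = -3$ ($G{\left(v \right)} = -3 + 0 v 0 = -3 + 0 \cdot 0 = -3 + 0 = -3$)
$\left(G{\left(-20 \right)} - -2186\right) - 6250 = \left(-3 - -2186\right) - 6250 = \left(-3 + \left(-9278 + 11464\right)\right) - 6250 = \left(-3 + 2186\right) - 6250 = 2183 - 6250 = -4067$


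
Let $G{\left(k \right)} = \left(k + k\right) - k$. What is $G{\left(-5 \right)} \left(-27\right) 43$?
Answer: $5805$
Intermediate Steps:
$G{\left(k \right)} = k$ ($G{\left(k \right)} = 2 k - k = k$)
$G{\left(-5 \right)} \left(-27\right) 43 = \left(-5\right) \left(-27\right) 43 = 135 \cdot 43 = 5805$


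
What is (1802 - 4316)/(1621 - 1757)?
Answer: 1257/68 ≈ 18.485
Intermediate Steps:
(1802 - 4316)/(1621 - 1757) = -2514/(-136) = -2514*(-1/136) = 1257/68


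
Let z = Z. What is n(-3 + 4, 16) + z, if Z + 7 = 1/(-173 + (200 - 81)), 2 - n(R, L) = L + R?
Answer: -1189/54 ≈ -22.019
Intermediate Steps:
n(R, L) = 2 - L - R (n(R, L) = 2 - (L + R) = 2 + (-L - R) = 2 - L - R)
Z = -379/54 (Z = -7 + 1/(-173 + (200 - 81)) = -7 + 1/(-173 + 119) = -7 + 1/(-54) = -7 - 1/54 = -379/54 ≈ -7.0185)
z = -379/54 ≈ -7.0185
n(-3 + 4, 16) + z = (2 - 1*16 - (-3 + 4)) - 379/54 = (2 - 16 - 1*1) - 379/54 = (2 - 16 - 1) - 379/54 = -15 - 379/54 = -1189/54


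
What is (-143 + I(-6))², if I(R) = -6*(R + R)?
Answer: 5041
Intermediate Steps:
I(R) = -12*R
(-143 + I(-6))² = (-143 - 12*(-6))² = (-143 + 72)² = (-71)² = 5041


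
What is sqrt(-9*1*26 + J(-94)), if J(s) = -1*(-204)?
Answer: I*sqrt(30) ≈ 5.4772*I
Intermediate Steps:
J(s) = 204
sqrt(-9*1*26 + J(-94)) = sqrt(-9*1*26 + 204) = sqrt(-9*26 + 204) = sqrt(-234 + 204) = sqrt(-30) = I*sqrt(30)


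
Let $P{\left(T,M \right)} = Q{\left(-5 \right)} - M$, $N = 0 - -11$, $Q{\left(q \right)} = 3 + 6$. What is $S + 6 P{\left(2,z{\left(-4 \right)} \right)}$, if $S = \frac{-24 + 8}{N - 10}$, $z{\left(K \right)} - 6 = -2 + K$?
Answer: $38$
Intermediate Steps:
$Q{\left(q \right)} = 9$
$z{\left(K \right)} = 4 + K$ ($z{\left(K \right)} = 6 + \left(-2 + K\right) = 4 + K$)
$N = 11$ ($N = 0 + 11 = 11$)
$P{\left(T,M \right)} = 9 - M$
$S = -16$ ($S = \frac{-24 + 8}{11 - 10} = - \frac{16}{1} = \left(-16\right) 1 = -16$)
$S + 6 P{\left(2,z{\left(-4 \right)} \right)} = -16 + 6 \left(9 - \left(4 - 4\right)\right) = -16 + 6 \left(9 - 0\right) = -16 + 6 \left(9 + 0\right) = -16 + 6 \cdot 9 = -16 + 54 = 38$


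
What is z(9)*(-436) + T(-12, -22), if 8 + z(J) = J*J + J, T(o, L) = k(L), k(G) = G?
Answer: -35774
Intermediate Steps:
T(o, L) = L
z(J) = -8 + J + J² (z(J) = -8 + (J*J + J) = -8 + (J² + J) = -8 + (J + J²) = -8 + J + J²)
z(9)*(-436) + T(-12, -22) = (-8 + 9 + 9²)*(-436) - 22 = (-8 + 9 + 81)*(-436) - 22 = 82*(-436) - 22 = -35752 - 22 = -35774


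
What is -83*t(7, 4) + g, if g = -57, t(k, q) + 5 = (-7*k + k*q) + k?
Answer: 1520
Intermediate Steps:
t(k, q) = -5 - 6*k + k*q (t(k, q) = -5 + ((-7*k + k*q) + k) = -5 + (-6*k + k*q) = -5 - 6*k + k*q)
-83*t(7, 4) + g = -83*(-5 - 6*7 + 7*4) - 57 = -83*(-5 - 42 + 28) - 57 = -83*(-19) - 57 = 1577 - 57 = 1520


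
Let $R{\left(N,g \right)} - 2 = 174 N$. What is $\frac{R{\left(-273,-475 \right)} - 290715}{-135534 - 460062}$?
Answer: $\frac{338215}{595596} \approx 0.56786$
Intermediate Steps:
$R{\left(N,g \right)} = 2 + 174 N$
$\frac{R{\left(-273,-475 \right)} - 290715}{-135534 - 460062} = \frac{\left(2 + 174 \left(-273\right)\right) - 290715}{-135534 - 460062} = \frac{\left(2 - 47502\right) - 290715}{-595596} = \left(-47500 - 290715\right) \left(- \frac{1}{595596}\right) = \left(-338215\right) \left(- \frac{1}{595596}\right) = \frac{338215}{595596}$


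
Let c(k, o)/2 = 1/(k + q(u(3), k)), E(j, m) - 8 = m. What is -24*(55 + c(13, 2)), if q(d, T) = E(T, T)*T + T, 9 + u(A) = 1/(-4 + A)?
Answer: -394728/299 ≈ -1320.2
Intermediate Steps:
E(j, m) = 8 + m
u(A) = -9 + 1/(-4 + A)
q(d, T) = T + T*(8 + T) (q(d, T) = (8 + T)*T + T = T*(8 + T) + T = T + T*(8 + T))
c(k, o) = 2/(k + k*(9 + k))
-24*(55 + c(13, 2)) = -24*(55 + 2/(13*(10 + 13))) = -24*(55 + 2*(1/13)/23) = -24*(55 + 2*(1/13)*(1/23)) = -24*(55 + 2/299) = -24*16447/299 = -394728/299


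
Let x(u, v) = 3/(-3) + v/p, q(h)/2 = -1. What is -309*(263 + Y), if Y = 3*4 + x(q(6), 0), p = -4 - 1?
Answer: -84666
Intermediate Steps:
p = -5
q(h) = -2 (q(h) = 2*(-1) = -2)
x(u, v) = -1 - v/5 (x(u, v) = 3/(-3) + v/(-5) = 3*(-1/3) + v*(-1/5) = -1 - v/5)
Y = 11 (Y = 3*4 + (-1 - 1/5*0) = 12 + (-1 + 0) = 12 - 1 = 11)
-309*(263 + Y) = -309*(263 + 11) = -309*274 = -84666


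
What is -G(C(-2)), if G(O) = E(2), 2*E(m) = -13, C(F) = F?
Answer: 13/2 ≈ 6.5000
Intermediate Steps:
E(m) = -13/2 (E(m) = (½)*(-13) = -13/2)
G(O) = -13/2
-G(C(-2)) = -1*(-13/2) = 13/2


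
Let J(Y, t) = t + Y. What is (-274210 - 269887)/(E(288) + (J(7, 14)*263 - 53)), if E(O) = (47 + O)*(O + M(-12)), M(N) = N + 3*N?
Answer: -544097/85870 ≈ -6.3363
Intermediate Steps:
M(N) = 4*N
J(Y, t) = Y + t
E(O) = (-48 + O)*(47 + O) (E(O) = (47 + O)*(O + 4*(-12)) = (47 + O)*(O - 48) = (47 + O)*(-48 + O) = (-48 + O)*(47 + O))
(-274210 - 269887)/(E(288) + (J(7, 14)*263 - 53)) = (-274210 - 269887)/((-2256 + 288² - 1*288) + ((7 + 14)*263 - 53)) = -544097/((-2256 + 82944 - 288) + (21*263 - 53)) = -544097/(80400 + (5523 - 53)) = -544097/(80400 + 5470) = -544097/85870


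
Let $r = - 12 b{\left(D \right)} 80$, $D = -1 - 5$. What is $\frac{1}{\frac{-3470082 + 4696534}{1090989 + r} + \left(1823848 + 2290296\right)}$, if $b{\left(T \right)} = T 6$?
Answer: $\frac{1125549}{4630671891508} \approx 2.4306 \cdot 10^{-7}$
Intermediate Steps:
$D = -6$
$b{\left(T \right)} = 6 T$
$r = 34560$ ($r = - 12 \cdot 6 \left(-6\right) 80 = \left(-12\right) \left(-36\right) 80 = 432 \cdot 80 = 34560$)
$\frac{1}{\frac{-3470082 + 4696534}{1090989 + r} + \left(1823848 + 2290296\right)} = \frac{1}{\frac{-3470082 + 4696534}{1090989 + 34560} + \left(1823848 + 2290296\right)} = \frac{1}{\frac{1226452}{1125549} + 4114144} = \frac{1}{\frac{4630671891508}{1125549}} = \frac{1125549}{4630671891508}$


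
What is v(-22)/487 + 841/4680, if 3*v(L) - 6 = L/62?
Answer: 12969577/70653960 ≈ 0.18356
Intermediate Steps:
v(L) = 2 + L/186 (v(L) = 2 + (L/62)/3 = 2 + L/186)
v(-22)/487 + 841/4680 = (2 + (1/186)*(-22))/487 + 841/4680 = (2 - 11/93)*(1/487) + 841*(1/4680) = (175/93)*(1/487) + 841/4680 = 175/45291 + 841/4680 = 12969577/70653960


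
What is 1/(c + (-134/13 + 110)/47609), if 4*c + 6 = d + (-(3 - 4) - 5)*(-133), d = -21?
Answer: 2475668/312558269 ≈ 0.0079207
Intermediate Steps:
c = 505/4 (c = -3/2 + (-21 + (-(3 - 4) - 5)*(-133))/4 = -3/2 + (-21 + (-1*(-1) - 5)*(-133))/4 = -3/2 + (-21 + (1 - 5)*(-133))/4 = -3/2 + (-21 - 4*(-133))/4 = -3/2 + (-21 + 532)/4 = -3/2 + (¼)*511 = -3/2 + 511/4 = 505/4 ≈ 126.25)
1/(c + (-134/13 + 110)/47609) = 1/(505/4 + (-134/13 + 110)/47609) = 1/(505/4 + (-134*1/13 + 110)*(1/47609)) = 1/(505/4 + (-134/13 + 110)*(1/47609)) = 1/(505/4 + (1296/13)*(1/47609)) = 1/(505/4 + 1296/618917) = 1/(312558269/2475668) = 2475668/312558269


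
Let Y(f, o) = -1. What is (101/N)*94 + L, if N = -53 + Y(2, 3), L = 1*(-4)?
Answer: -4855/27 ≈ -179.81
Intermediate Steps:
L = -4
N = -54 (N = -53 - 1 = -54)
(101/N)*94 + L = (101/(-54))*94 - 4 = (101*(-1/54))*94 - 4 = -101/54*94 - 4 = -4747/27 - 4 = -4855/27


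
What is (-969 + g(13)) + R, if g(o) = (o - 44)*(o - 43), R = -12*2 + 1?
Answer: -62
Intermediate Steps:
R = -23 (R = -24 + 1 = -23)
g(o) = (-44 + o)*(-43 + o)
(-969 + g(13)) + R = (-969 + (1892 + 13² - 87*13)) - 23 = (-969 + (1892 + 169 - 1131)) - 23 = (-969 + 930) - 23 = -39 - 23 = -62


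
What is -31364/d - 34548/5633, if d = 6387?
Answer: -397331488/35977971 ≈ -11.044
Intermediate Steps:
-31364/d - 34548/5633 = -31364/6387 - 34548/5633 = -397331488/35977971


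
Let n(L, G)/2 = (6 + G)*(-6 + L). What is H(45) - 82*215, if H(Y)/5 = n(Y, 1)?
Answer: -14900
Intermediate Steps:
n(L, G) = 2*(-6 + L)*(6 + G) (n(L, G) = 2*((6 + G)*(-6 + L)) = 2*((-6 + L)*(6 + G)) = 2*(-6 + L)*(6 + G))
H(Y) = -420 + 70*Y (H(Y) = 5*(-72 - 12*1 + 12*Y + 2*1*Y) = 5*(-72 - 12 + 12*Y + 2*Y) = 5*(-84 + 14*Y) = -420 + 70*Y)
H(45) - 82*215 = (-420 + 70*45) - 82*215 = (-420 + 3150) - 1*17630 = 2730 - 17630 = -14900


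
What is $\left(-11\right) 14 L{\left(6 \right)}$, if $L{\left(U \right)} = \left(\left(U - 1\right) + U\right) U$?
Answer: $-10164$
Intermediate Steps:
$L{\left(U \right)} = U \left(-1 + 2 U\right)$ ($L{\left(U \right)} = \left(\left(-1 + U\right) + U\right) U = \left(-1 + 2 U\right) U = U \left(-1 + 2 U\right)$)
$\left(-11\right) 14 L{\left(6 \right)} = \left(-11\right) 14 \cdot 6 \left(-1 + 2 \cdot 6\right) = - 154 \cdot 6 \left(-1 + 12\right) = - 154 \cdot 6 \cdot 11 = \left(-154\right) 66 = -10164$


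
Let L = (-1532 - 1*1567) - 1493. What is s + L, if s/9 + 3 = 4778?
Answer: 38383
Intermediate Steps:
s = 42975 (s = -27 + 9*4778 = -27 + 43002 = 42975)
L = -4592 (L = (-1532 - 1567) - 1493 = -3099 - 1493 = -4592)
s + L = 42975 - 4592 = 38383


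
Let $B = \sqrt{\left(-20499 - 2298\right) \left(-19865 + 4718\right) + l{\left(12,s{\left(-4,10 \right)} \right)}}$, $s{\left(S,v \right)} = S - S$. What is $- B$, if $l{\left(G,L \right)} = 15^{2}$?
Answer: $- 12 \sqrt{2397961} \approx -18582.0$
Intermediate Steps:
$s{\left(S,v \right)} = 0$
$l{\left(G,L \right)} = 225$
$B = 12 \sqrt{2397961}$ ($B = \sqrt{\left(-20499 - 2298\right) \left(-19865 + 4718\right) + 225} = \sqrt{\left(-22797\right) \left(-15147\right) + 225} = \sqrt{345306159 + 225} = \sqrt{345306384} = 12 \sqrt{2397961} \approx 18582.0$)
$- B = - 12 \sqrt{2397961}$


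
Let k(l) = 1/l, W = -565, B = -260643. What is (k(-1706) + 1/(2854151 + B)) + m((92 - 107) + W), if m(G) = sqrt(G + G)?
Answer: -1295901/2212262324 + 2*I*sqrt(290) ≈ -0.00058578 + 34.059*I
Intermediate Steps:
m(G) = sqrt(2)*sqrt(G) (m(G) = sqrt(2*G) = sqrt(2)*sqrt(G))
(k(-1706) + 1/(2854151 + B)) + m((92 - 107) + W) = (1/(-1706) + 1/(2854151 - 260643)) + sqrt(2)*sqrt((92 - 107) - 565) = (-1/1706 + 1/2593508) + sqrt(2)*sqrt(-15 - 565) = (-1/1706 + 1/2593508) + sqrt(2)*sqrt(-580) = -1295901/2212262324 + sqrt(2)*(2*I*sqrt(145)) = -1295901/2212262324 + 2*I*sqrt(290)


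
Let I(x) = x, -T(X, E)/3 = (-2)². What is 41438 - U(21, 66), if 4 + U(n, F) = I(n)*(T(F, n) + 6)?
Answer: 41568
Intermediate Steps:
T(X, E) = -12 (T(X, E) = -3*(-2)² = -3*4 = -12)
U(n, F) = -4 - 6*n (U(n, F) = -4 + n*(-12 + 6) = -4 + n*(-6) = -4 - 6*n)
41438 - U(21, 66) = 41438 - (-4 - 6*21) = 41438 - (-4 - 126) = 41438 - 1*(-130) = 41438 + 130 = 41568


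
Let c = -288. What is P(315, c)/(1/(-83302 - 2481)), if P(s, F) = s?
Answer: -27021645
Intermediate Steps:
P(315, c)/(1/(-83302 - 2481)) = 315/(1/(-83302 - 2481)) = 315/(1/(-85783)) = 315/(-1/85783) = 315*(-85783) = -27021645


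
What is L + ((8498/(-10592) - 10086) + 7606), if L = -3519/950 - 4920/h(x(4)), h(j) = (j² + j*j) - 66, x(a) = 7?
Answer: -6636798087/2515600 ≈ -2638.3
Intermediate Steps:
h(j) = -66 + 2*j² (h(j) = (j² + j²) - 66 = 2*j² - 66 = -66 + 2*j²)
L = -299163/1900 (L = -3519/950 - 4920/(-66 + 2*7²) = -3519*1/950 - 4920/(-66 + 2*49) = -3519/950 - 4920/(-66 + 98) = -3519/950 - 4920/32 = -3519/950 - 4920*1/32 = -3519/950 - 615/4 = -299163/1900 ≈ -157.45)
L + ((8498/(-10592) - 10086) + 7606) = -299163/1900 + ((8498/(-10592) - 10086) + 7606) = -299163/1900 + ((8498*(-1/10592) - 10086) + 7606) = -299163/1900 + ((-4249/5296 - 10086) + 7606) = -299163/1900 + (-53419705/5296 + 7606) = -299163/1900 - 13138329/5296 = -6636798087/2515600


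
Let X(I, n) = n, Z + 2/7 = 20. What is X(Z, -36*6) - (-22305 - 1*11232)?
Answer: 33321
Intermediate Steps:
Z = 138/7 (Z = -2/7 + 20 = 138/7 ≈ 19.714)
X(Z, -36*6) - (-22305 - 1*11232) = -36*6 - (-22305 - 1*11232) = -216 - (-22305 - 11232) = -216 - 1*(-33537) = -216 + 33537 = 33321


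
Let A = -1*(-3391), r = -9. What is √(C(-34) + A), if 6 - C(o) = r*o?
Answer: √3091 ≈ 55.597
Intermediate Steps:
A = 3391
C(o) = 6 + 9*o (C(o) = 6 - (-9)*o = 6 + 9*o)
√(C(-34) + A) = √((6 + 9*(-34)) + 3391) = √((6 - 306) + 3391) = √(-300 + 3391) = √3091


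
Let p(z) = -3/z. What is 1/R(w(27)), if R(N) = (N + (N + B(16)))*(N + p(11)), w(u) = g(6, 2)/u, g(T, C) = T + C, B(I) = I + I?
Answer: 729/560 ≈ 1.3018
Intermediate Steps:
B(I) = 2*I
g(T, C) = C + T
w(u) = 8/u (w(u) = (2 + 6)/u = 8/u)
R(N) = (32 + 2*N)*(-3/11 + N) (R(N) = (N + (N + 2*16))*(N - 3/11) = (N + (N + 32))*(N - 3*1/11) = (N + (32 + N))*(N - 3/11) = (32 + 2*N)*(-3/11 + N))
1/R(w(27)) = 1/(-96/11 + 2*(8/27)² + 346*(8/27)/11) = 1/(-96/11 + 2*(8*(1/27))² + 346*(8*(1/27))/11) = 1/(-96/11 + 2*(8/27)² + (346/11)*(8/27)) = 1/(-96/11 + 2*(64/729) + 2768/297) = 1/(-96/11 + 128/729 + 2768/297) = 1/(560/729) = 729/560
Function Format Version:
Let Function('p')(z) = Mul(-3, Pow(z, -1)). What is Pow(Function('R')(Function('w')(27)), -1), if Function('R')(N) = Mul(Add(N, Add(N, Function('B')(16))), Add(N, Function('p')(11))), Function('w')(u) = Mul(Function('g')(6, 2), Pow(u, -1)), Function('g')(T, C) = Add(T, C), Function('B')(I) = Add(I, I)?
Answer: Rational(729, 560) ≈ 1.3018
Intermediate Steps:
Function('B')(I) = Mul(2, I)
Function('g')(T, C) = Add(C, T)
Function('w')(u) = Mul(8, Pow(u, -1)) (Function('w')(u) = Mul(Add(2, 6), Pow(u, -1)) = Mul(8, Pow(u, -1)))
Function('R')(N) = Mul(Add(32, Mul(2, N)), Add(Rational(-3, 11), N)) (Function('R')(N) = Mul(Add(N, Add(N, Mul(2, 16))), Add(N, Mul(-3, Pow(11, -1)))) = Mul(Add(N, Add(N, 32)), Add(N, Mul(-3, Rational(1, 11)))) = Mul(Add(N, Add(32, N)), Add(N, Rational(-3, 11))) = Mul(Add(32, Mul(2, N)), Add(Rational(-3, 11), N)))
Pow(Function('R')(Function('w')(27)), -1) = Pow(Add(Rational(-96, 11), Mul(2, Pow(Mul(8, Pow(27, -1)), 2)), Mul(Rational(346, 11), Mul(8, Pow(27, -1)))), -1) = Pow(Add(Rational(-96, 11), Mul(2, Pow(Mul(8, Rational(1, 27)), 2)), Mul(Rational(346, 11), Mul(8, Rational(1, 27)))), -1) = Pow(Add(Rational(-96, 11), Mul(2, Pow(Rational(8, 27), 2)), Mul(Rational(346, 11), Rational(8, 27))), -1) = Pow(Add(Rational(-96, 11), Mul(2, Rational(64, 729)), Rational(2768, 297)), -1) = Pow(Add(Rational(-96, 11), Rational(128, 729), Rational(2768, 297)), -1) = Pow(Rational(560, 729), -1) = Rational(729, 560)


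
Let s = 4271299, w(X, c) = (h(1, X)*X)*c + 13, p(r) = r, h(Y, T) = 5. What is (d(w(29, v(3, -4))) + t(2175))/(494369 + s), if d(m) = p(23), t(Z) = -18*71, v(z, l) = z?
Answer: -1255/4765668 ≈ -0.00026334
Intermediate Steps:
w(X, c) = 13 + 5*X*c (w(X, c) = (5*X)*c + 13 = 5*X*c + 13 = 13 + 5*X*c)
t(Z) = -1278
d(m) = 23
(d(w(29, v(3, -4))) + t(2175))/(494369 + s) = (23 - 1278)/(494369 + 4271299) = -1255/4765668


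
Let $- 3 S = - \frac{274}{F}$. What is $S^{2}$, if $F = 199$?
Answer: $\frac{75076}{356409} \approx 0.21065$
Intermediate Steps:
$S = \frac{274}{597}$ ($S = - \frac{\left(-274\right) \frac{1}{199}}{3} = \left(- \frac{1}{3}\right) \left(- \frac{274}{199}\right) = \frac{274}{597} \approx 0.45896$)
$S^{2} = \left(\frac{274}{597}\right)^{2} = \frac{75076}{356409}$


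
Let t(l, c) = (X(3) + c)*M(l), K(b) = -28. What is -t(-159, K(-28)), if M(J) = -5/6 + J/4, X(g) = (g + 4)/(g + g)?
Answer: -78407/72 ≈ -1089.0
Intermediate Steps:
X(g) = (4 + g)/(2*g) (X(g) = (4 + g)/((2*g)) = (4 + g)*(1/(2*g)) = (4 + g)/(2*g))
M(J) = -⅚ + J/4 (M(J) = -5*⅙ + J*(¼) = -⅚ + J/4)
t(l, c) = (-⅚ + l/4)*(7/6 + c) (t(l, c) = ((½)*(4 + 3)/3 + c)*(-⅚ + l/4) = ((½)*(⅓)*7 + c)*(-⅚ + l/4) = (7/6 + c)*(-⅚ + l/4) = (-⅚ + l/4)*(7/6 + c))
-t(-159, K(-28)) = -(-10 + 3*(-159))*(7 + 6*(-28))/72 = -(-10 - 477)*(7 - 168)/72 = -(-487)*(-161)/72 = -1*78407/72 = -78407/72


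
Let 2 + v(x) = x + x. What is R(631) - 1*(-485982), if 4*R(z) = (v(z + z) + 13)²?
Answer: 8370153/4 ≈ 2.0925e+6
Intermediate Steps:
v(x) = -2 + 2*x (v(x) = -2 + (x + x) = -2 + 2*x)
R(z) = (11 + 4*z)²/4 (R(z) = ((-2 + 2*(z + z)) + 13)²/4 = ((-2 + 2*(2*z)) + 13)²/4 = ((-2 + 4*z) + 13)²/4 = (11 + 4*z)²/4)
R(631) - 1*(-485982) = (11 + 4*631)²/4 - 1*(-485982) = (11 + 2524)²/4 + 485982 = (¼)*2535² + 485982 = (¼)*6426225 + 485982 = 6426225/4 + 485982 = 8370153/4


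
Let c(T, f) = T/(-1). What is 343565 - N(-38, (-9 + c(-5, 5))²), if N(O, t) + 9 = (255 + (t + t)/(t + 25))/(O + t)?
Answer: 309914235/902 ≈ 3.4359e+5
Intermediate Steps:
c(T, f) = -T (c(T, f) = T*(-1) = -T)
N(O, t) = -9 + (255 + 2*t/(25 + t))/(O + t) (N(O, t) = -9 + (255 + (t + t)/(t + 25))/(O + t) = -9 + (255 + (2*t)/(25 + t))/(O + t) = -9 + (255 + 2*t/(25 + t))/(O + t))
343565 - N(-38, (-9 + c(-5, 5))²) = 343565 - (6375 - 225*(-38) - 9*(-9 - 1*(-5))⁴ + 32*(-9 - 1*(-5))² - 9*(-38)*(-9 - 1*(-5))²)/(((-9 - 1*(-5))²)² + 25*(-38) + 25*(-9 - 1*(-5))² - 38*(-9 - 1*(-5))²) = 343565 - (6375 + 8550 - 9*(-9 + 5)⁴ + 32*(-9 + 5)² - 9*(-38)*(-9 + 5)²)/(((-9 + 5)²)² - 950 + 25*(-9 + 5)² - 38*(-9 + 5)²) = 343565 - (6375 + 8550 - 9*((-4)²)² + 32*(-4)² - 9*(-38)*(-4)²)/(((-4)²)² - 950 + 25*(-4)² - 38*(-4)²) = 343565 - (6375 + 8550 - 9*16² + 32*16 - 9*(-38)*16)/(16² - 950 + 25*16 - 38*16) = 343565 - (6375 + 8550 - 9*256 + 512 + 5472)/(256 - 950 + 400 - 608) = 343565 - (6375 + 8550 - 2304 + 512 + 5472)/(-902) = 343565 - (-1)*18605/902 = 343565 - 1*(-18605/902) = 343565 + 18605/902 = 309914235/902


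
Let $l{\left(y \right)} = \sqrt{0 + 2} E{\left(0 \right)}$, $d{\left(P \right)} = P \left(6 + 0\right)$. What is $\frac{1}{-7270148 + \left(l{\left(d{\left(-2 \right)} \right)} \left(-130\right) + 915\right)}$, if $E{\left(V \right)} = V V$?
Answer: $- \frac{1}{7269233} \approx -1.3757 \cdot 10^{-7}$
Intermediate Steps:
$E{\left(V \right)} = V^{2}$
$d{\left(P \right)} = 6 P$ ($d{\left(P \right)} = P 6 = 6 P$)
$l{\left(y \right)} = 0$ ($l{\left(y \right)} = \sqrt{0 + 2} \cdot 0^{2} = \sqrt{2} \cdot 0 = 0$)
$\frac{1}{-7270148 + \left(l{\left(d{\left(-2 \right)} \right)} \left(-130\right) + 915\right)} = \frac{1}{-7270148 + \left(0 \left(-130\right) + 915\right)} = \frac{1}{-7270148 + \left(0 + 915\right)} = \frac{1}{-7270148 + 915} = \frac{1}{-7269233} = - \frac{1}{7269233}$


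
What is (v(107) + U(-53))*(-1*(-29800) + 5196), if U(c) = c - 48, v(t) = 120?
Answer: 664924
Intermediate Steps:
U(c) = -48 + c
(v(107) + U(-53))*(-1*(-29800) + 5196) = (120 + (-48 - 53))*(-1*(-29800) + 5196) = (120 - 101)*(29800 + 5196) = 19*34996 = 664924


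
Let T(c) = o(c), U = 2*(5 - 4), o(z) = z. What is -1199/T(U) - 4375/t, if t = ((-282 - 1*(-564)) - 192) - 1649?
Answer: -1860491/3118 ≈ -596.69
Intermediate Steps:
t = -1559 (t = ((-282 + 564) - 192) - 1649 = (282 - 192) - 1649 = 90 - 1649 = -1559)
U = 2 (U = 2*1 = 2)
T(c) = c
-1199/T(U) - 4375/t = -1199/2 - 4375/(-1559) = -1199*1/2 - 4375*(-1/1559) = -1199/2 + 4375/1559 = -1860491/3118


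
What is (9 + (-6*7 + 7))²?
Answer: 676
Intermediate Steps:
(9 + (-6*7 + 7))² = (9 + (-42 + 7))² = (9 - 35)² = (-26)² = 676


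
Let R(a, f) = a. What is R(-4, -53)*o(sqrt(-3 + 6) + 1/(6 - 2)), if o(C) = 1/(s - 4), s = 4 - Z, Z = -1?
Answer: -4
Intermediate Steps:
s = 5 (s = 4 - 1*(-1) = 4 + 1 = 5)
o(C) = 1 (o(C) = 1/(5 - 4) = 1/1 = 1)
R(-4, -53)*o(sqrt(-3 + 6) + 1/(6 - 2)) = -4*1 = -4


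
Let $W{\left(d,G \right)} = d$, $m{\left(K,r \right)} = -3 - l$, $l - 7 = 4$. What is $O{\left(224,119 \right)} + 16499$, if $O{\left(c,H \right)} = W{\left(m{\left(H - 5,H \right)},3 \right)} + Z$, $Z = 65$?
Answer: $16550$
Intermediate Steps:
$l = 11$ ($l = 7 + 4 = 11$)
$m{\left(K,r \right)} = -14$ ($m{\left(K,r \right)} = -3 - 11 = -14$)
$O{\left(c,H \right)} = 51$ ($O{\left(c,H \right)} = -14 + 65 = 51$)
$O{\left(224,119 \right)} + 16499 = 51 + 16499 = 16550$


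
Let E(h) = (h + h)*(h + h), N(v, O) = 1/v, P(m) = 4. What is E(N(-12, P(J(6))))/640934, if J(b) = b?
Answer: 1/23073624 ≈ 4.3340e-8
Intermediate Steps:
E(h) = 4*h² (E(h) = (2*h)*(2*h) = 4*h²)
E(N(-12, P(J(6))))/640934 = (4*(1/(-12))²)/640934 = (4*(-1/12)²)*(1/640934) = (4*(1/144))*(1/640934) = (1/36)*(1/640934) = 1/23073624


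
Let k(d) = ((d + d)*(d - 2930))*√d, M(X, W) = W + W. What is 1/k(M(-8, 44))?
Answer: -√22/22008448 ≈ -2.1312e-7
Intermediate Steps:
M(X, W) = 2*W
k(d) = 2*d^(3/2)*(-2930 + d) (k(d) = ((2*d)*(-2930 + d))*√d = (2*d*(-2930 + d))*√d = 2*d^(3/2)*(-2930 + d))
1/k(M(-8, 44)) = 1/(2*(2*44)^(3/2)*(-2930 + 2*44)) = 1/(2*88^(3/2)*(-2930 + 88)) = 1/(2*(176*√22)*(-2842)) = 1/(-1000384*√22) = -√22/22008448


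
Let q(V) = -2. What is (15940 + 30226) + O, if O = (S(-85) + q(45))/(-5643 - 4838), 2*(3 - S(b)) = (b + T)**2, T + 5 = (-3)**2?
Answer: 967738251/20962 ≈ 46166.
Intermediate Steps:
T = 4 (T = -5 + (-3)**2 = -5 + 9 = 4)
S(b) = 3 - (4 + b)**2/2 (S(b) = 3 - (b + 4)**2/2 = 3 - (4 + b)**2/2)
O = 6559/20962 (O = ((3 - (4 - 85)**2/2) - 2)/(-5643 - 4838) = ((3 - 1/2*(-81)**2) - 2)/(-10481) = ((3 - 1/2*6561) - 2)*(-1/10481) = ((3 - 6561/2) - 2)*(-1/10481) = (-6555/2 - 2)*(-1/10481) = -6559/2*(-1/10481) = 6559/20962 ≈ 0.31290)
(15940 + 30226) + O = (15940 + 30226) + 6559/20962 = 46166 + 6559/20962 = 967738251/20962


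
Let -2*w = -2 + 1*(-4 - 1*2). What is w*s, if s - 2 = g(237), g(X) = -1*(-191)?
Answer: 772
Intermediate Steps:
g(X) = 191
w = 4 (w = -(-2 + 1*(-4 - 1*2))/2 = -(-2 + 1*(-4 - 2))/2 = -(-2 + 1*(-6))/2 = -(-2 - 6)/2 = -1/2*(-8) = 4)
s = 193 (s = 2 + 191 = 193)
w*s = 4*193 = 772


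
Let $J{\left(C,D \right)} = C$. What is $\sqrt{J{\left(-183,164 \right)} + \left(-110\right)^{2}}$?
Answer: $\sqrt{11917} \approx 109.17$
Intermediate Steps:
$\sqrt{J{\left(-183,164 \right)} + \left(-110\right)^{2}} = \sqrt{-183 + \left(-110\right)^{2}} = \sqrt{-183 + 12100} = \sqrt{11917}$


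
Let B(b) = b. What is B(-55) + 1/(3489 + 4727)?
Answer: -451879/8216 ≈ -55.000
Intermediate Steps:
B(-55) + 1/(3489 + 4727) = -55 + 1/(3489 + 4727) = -55 + 1/8216 = -451879/8216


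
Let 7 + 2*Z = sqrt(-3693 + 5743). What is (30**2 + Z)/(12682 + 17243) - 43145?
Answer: -2582226457/59850 + sqrt(82)/11970 ≈ -43145.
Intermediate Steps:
Z = -7/2 + 5*sqrt(82)/2 (Z = -7/2 + sqrt(-3693 + 5743)/2 = -7/2 + sqrt(2050)/2 = -7/2 + (5*sqrt(82))/2 = -7/2 + 5*sqrt(82)/2 ≈ 19.138)
(30**2 + Z)/(12682 + 17243) - 43145 = (30**2 + (-7/2 + 5*sqrt(82)/2))/(12682 + 17243) - 43145 = (900 + (-7/2 + 5*sqrt(82)/2))/29925 - 43145 = (1793/2 + 5*sqrt(82)/2)*(1/29925) - 43145 = (1793/59850 + sqrt(82)/11970) - 43145 = -2582226457/59850 + sqrt(82)/11970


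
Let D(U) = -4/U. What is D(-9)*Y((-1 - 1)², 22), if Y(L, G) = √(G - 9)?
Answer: 4*√13/9 ≈ 1.6025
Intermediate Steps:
Y(L, G) = √(-9 + G)
D(-9)*Y((-1 - 1)², 22) = (-4/(-9))*√(-9 + 22) = (-4*(-⅑))*√13 = 4*√13/9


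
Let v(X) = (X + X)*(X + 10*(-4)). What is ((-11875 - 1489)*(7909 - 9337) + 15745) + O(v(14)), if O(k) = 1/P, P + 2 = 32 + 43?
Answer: 1394266202/73 ≈ 1.9100e+7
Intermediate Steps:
P = 73 (P = -2 + (32 + 43) = -2 + 75 = 73)
v(X) = 2*X*(-40 + X) (v(X) = (2*X)*(X - 40) = (2*X)*(-40 + X) = 2*X*(-40 + X))
O(k) = 1/73
((-11875 - 1489)*(7909 - 9337) + 15745) + O(v(14)) = ((-11875 - 1489)*(7909 - 9337) + 15745) + 1/73 = (-13364*(-1428) + 15745) + 1/73 = (19083792 + 15745) + 1/73 = 19099537 + 1/73 = 1394266202/73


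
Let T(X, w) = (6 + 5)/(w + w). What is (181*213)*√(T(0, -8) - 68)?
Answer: 38553*I*√1099/4 ≈ 3.1952e+5*I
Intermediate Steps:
T(X, w) = 11/(2*w) (T(X, w) = 11/((2*w)) = 11*(1/(2*w)) = 11/(2*w))
(181*213)*√(T(0, -8) - 68) = (181*213)*√((11/2)/(-8) - 68) = 38553*√((11/2)*(-⅛) - 68) = 38553*√(-11/16 - 68) = 38553*√(-1099/16) = 38553*(I*√1099/4) = 38553*I*√1099/4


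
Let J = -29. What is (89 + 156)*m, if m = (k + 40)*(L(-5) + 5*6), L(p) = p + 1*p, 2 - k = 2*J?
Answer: 490000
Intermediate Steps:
k = 60 (k = 2 - 2*(-29) = 2 - 1*(-58) = 2 + 58 = 60)
L(p) = 2*p (L(p) = p + p = 2*p)
m = 2000 (m = (60 + 40)*(2*(-5) + 5*6) = 100*(-10 + 30) = 100*20 = 2000)
(89 + 156)*m = (89 + 156)*2000 = 245*2000 = 490000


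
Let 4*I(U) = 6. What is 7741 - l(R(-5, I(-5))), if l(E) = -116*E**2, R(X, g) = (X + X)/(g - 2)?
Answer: 54141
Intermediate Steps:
I(U) = 3/2 (I(U) = (1/4)*6 = 3/2)
R(X, g) = 2*X/(-2 + g) (R(X, g) = (2*X)/(-2 + g) = 2*X/(-2 + g))
7741 - l(R(-5, I(-5))) = 7741 - (-116)*(2*(-5)/(-2 + 3/2))**2 = 7741 - (-116)*(2*(-5)/(-1/2))**2 = 7741 - (-116)*(2*(-5)*(-2))**2 = 7741 - (-116)*20**2 = 7741 - (-116)*400 = 7741 - 1*(-46400) = 7741 + 46400 = 54141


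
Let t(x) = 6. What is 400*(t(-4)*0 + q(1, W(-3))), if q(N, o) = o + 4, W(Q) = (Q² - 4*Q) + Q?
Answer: 8800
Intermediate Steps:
W(Q) = Q² - 3*Q
q(N, o) = 4 + o
400*(t(-4)*0 + q(1, W(-3))) = 400*(6*0 + (4 - 3*(-3 - 3))) = 400*(0 + (4 - 3*(-6))) = 400*(0 + (4 + 18)) = 400*(0 + 22) = 400*22 = 8800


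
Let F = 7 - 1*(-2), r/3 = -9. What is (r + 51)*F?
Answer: 216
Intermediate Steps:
r = -27 (r = 3*(-9) = -27)
F = 9 (F = 7 + 2 = 9)
(r + 51)*F = (-27 + 51)*9 = 24*9 = 216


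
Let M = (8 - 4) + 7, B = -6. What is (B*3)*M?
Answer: -198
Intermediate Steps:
M = 11 (M = 4 + 7 = 11)
(B*3)*M = -6*3*11 = -18*11 = -198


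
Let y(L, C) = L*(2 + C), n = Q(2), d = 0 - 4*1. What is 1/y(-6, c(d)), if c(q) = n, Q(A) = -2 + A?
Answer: -1/12 ≈ -0.083333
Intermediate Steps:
d = -4 (d = 0 - 4 = -4)
n = 0 (n = -2 + 2 = 0)
c(q) = 0
1/y(-6, c(d)) = 1/(-6*(2 + 0)) = 1/(-6*2) = 1/(-12) = -1/12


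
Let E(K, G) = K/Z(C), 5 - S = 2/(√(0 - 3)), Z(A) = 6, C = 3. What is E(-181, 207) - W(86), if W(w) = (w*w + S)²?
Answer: -328648979/6 - 9868*I*√3 ≈ -5.4775e+7 - 17092.0*I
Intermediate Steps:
S = 5 + 2*I*√3/3 (S = 5 - 2/(√(0 - 3)) = 5 - 2/(√(-3)) = 5 - 2/(I*√3) = 5 - 2*(-I*√3/3) = 5 - (-2)*I*√3/3 = 5 + 2*I*√3/3 ≈ 5.0 + 1.1547*I)
W(w) = (5 + w² + 2*I*√3/3)² (W(w) = (w*w + (5 + 2*I*√3/3))² = (w² + (5 + 2*I*√3/3))² = (5 + w² + 2*I*√3/3)²)
E(K, G) = K/6
E(-181, 207) - W(86) = (⅙)*(-181) - (15 + 3*86² + 2*I*√3)²/9 = -181/6 - (15 + 3*7396 + 2*I*√3)²/9 = -181/6 - (15 + 22188 + 2*I*√3)²/9 = -181/6 - (22203 + 2*I*√3)²/9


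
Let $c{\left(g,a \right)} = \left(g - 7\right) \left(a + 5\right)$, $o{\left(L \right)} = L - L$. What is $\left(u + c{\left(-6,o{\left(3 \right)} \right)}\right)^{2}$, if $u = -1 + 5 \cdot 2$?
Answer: $3136$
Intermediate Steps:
$o{\left(L \right)} = 0$
$c{\left(g,a \right)} = \left(-7 + g\right) \left(5 + a\right)$
$u = 9$ ($u = -1 + 10 = 9$)
$\left(u + c{\left(-6,o{\left(3 \right)} \right)}\right)^{2} = \left(9 + \left(-35 - 0 + 5 \left(-6\right) + 0 \left(-6\right)\right)\right)^{2} = \left(9 + \left(-35 + 0 - 30 + 0\right)\right)^{2} = \left(9 - 65\right)^{2} = \left(-56\right)^{2} = 3136$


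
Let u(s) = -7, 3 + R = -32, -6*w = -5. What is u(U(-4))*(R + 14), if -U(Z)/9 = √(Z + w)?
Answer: 147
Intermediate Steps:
w = ⅚ (w = -⅙*(-5) = ⅚ ≈ 0.83333)
R = -35 (R = -3 - 32 = -35)
U(Z) = -9*√(⅚ + Z) (U(Z) = -9*√(Z + ⅚) = -9*√(⅚ + Z))
u(U(-4))*(R + 14) = -7*(-35 + 14) = -7*(-21) = 147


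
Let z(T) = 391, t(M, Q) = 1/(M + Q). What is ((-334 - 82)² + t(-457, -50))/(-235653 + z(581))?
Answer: -87739391/119277834 ≈ -0.73559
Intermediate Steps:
((-334 - 82)² + t(-457, -50))/(-235653 + z(581)) = ((-334 - 82)² + 1/(-457 - 50))/(-235653 + 391) = ((-416)² + 1/(-507))/(-235262) = (173056 - 1/507)*(-1/235262) = (87739391/507)*(-1/235262) = -87739391/119277834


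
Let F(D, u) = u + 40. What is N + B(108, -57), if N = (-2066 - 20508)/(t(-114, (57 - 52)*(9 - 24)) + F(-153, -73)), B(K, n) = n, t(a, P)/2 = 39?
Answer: -25139/45 ≈ -558.64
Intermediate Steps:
F(D, u) = 40 + u
t(a, P) = 78 (t(a, P) = 2*39 = 78)
N = -22574/45 (N = (-2066 - 20508)/(78 + (40 - 73)) = -22574/(78 - 33) = -22574/45 ≈ -501.64)
N + B(108, -57) = -22574/45 - 57 = -25139/45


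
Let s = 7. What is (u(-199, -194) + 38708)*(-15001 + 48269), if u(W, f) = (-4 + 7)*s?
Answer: 1288436372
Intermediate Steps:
u(W, f) = 21 (u(W, f) = (-4 + 7)*7 = 3*7 = 21)
(u(-199, -194) + 38708)*(-15001 + 48269) = (21 + 38708)*(-15001 + 48269) = 38729*33268 = 1288436372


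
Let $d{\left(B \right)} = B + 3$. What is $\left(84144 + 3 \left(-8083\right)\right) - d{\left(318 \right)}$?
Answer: $59574$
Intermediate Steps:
$d{\left(B \right)} = 3 + B$
$\left(84144 + 3 \left(-8083\right)\right) - d{\left(318 \right)} = \left(84144 + 3 \left(-8083\right)\right) - \left(3 + 318\right) = \left(84144 - 24249\right) - 321 = 59895 - 321 = 59574$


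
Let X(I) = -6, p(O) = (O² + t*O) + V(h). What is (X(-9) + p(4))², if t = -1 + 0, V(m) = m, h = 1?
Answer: 49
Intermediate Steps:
t = -1
p(O) = 1 + O² - O (p(O) = (O² - O) + 1 = 1 + O² - O)
(X(-9) + p(4))² = (-6 + (1 + 4² - 1*4))² = (-6 + (1 + 16 - 4))² = (-6 + 13)² = 7² = 49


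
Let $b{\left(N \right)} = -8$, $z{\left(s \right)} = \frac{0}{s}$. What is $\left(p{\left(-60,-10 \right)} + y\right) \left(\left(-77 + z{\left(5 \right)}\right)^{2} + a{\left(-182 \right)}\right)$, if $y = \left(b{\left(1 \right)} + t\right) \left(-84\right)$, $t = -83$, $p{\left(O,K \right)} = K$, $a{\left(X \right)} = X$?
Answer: $43872598$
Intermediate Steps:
$z{\left(s \right)} = 0$
$y = 7644$ ($y = \left(-8 - 83\right) \left(-84\right) = \left(-91\right) \left(-84\right) = 7644$)
$\left(p{\left(-60,-10 \right)} + y\right) \left(\left(-77 + z{\left(5 \right)}\right)^{2} + a{\left(-182 \right)}\right) = \left(-10 + 7644\right) \left(\left(-77 + 0\right)^{2} - 182\right) = 7634 \left(\left(-77\right)^{2} - 182\right) = 7634 \left(5929 - 182\right) = 7634 \cdot 5747 = 43872598$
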